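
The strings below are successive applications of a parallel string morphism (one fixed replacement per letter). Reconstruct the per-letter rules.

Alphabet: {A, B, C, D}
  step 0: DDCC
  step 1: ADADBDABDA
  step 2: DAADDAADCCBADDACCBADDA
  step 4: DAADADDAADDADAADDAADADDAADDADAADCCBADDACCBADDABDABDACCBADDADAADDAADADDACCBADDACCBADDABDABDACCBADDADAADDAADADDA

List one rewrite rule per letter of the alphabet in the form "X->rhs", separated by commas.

  step 1 ⇒ step 2: ADADBDABDA ⇒ DA·AD·DA·AD·CCB·AD·DA·CCB·AD·DA
    A ↦ DA
    B ↦ CCB
    D ↦ AD
  step 0 ⇒ step 1: DDCC ⇒ AD·AD·BDA·BDA
    C ↦ BDA

A->DA, B->CCB, C->BDA, D->AD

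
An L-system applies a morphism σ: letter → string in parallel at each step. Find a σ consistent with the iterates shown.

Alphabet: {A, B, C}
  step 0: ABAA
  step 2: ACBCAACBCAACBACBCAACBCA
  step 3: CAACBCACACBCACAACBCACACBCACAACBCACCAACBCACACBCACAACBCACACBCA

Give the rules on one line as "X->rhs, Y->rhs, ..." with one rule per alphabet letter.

A->CA, B->CAC, C->ACB

  step 2 ⇒ step 3: ACBCAACBCAACBACBCAACBCA ⇒ CA·ACB·CAC·ACB·CA·CA·ACB·CAC·ACB·CA·CA·ACB·CAC·CA·ACB·CAC·ACB·CA·CA·ACB·CAC·ACB·CA
    A ↦ CA
    B ↦ CAC
    C ↦ ACB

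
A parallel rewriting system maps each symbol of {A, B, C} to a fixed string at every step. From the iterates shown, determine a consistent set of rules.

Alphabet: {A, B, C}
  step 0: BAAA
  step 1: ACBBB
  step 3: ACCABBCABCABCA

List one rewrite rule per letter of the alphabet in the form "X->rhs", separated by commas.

  step 0 ⇒ step 1: BAAA ⇒ AC·B·B·B
    A ↦ B
    B ↦ AC
    C ↦ CA  (constrained at step 1)

A->B, B->AC, C->CA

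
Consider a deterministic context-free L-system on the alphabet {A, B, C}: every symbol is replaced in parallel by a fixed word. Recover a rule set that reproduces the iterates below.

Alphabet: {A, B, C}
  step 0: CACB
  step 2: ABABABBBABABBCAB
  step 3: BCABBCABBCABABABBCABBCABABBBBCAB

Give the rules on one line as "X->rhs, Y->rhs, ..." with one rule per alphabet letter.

  step 2 ⇒ step 3: ABABABBBABABBCAB ⇒ BC·AB·BC·AB·BC·AB·AB·AB·BC·AB·BC·AB·AB·BB·BC·AB
    A ↦ BC
    B ↦ AB
    C ↦ BB

A->BC, B->AB, C->BB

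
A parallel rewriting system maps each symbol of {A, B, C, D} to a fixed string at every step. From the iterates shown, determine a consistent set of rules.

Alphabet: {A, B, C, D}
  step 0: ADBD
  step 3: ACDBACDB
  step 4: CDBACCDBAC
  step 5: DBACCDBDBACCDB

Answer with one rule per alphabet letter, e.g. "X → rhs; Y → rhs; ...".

A->C, B->C, C->DB, D->A

  step 4 ⇒ step 5: CDBACCDBAC ⇒ DB·A·C·C·DB·DB·A·C·C·DB
    A ↦ C
    B ↦ C
    C ↦ DB
    D ↦ A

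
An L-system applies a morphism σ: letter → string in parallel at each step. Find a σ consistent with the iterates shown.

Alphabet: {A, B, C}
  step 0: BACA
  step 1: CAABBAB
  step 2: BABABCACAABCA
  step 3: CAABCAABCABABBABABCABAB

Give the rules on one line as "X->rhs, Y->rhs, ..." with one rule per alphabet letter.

A->AB, B->CA, C->B

  step 2 ⇒ step 3: BABABCACAABCA ⇒ CA·AB·CA·AB·CA·B·AB·B·AB·AB·CA·B·AB
    A ↦ AB
    B ↦ CA
    C ↦ B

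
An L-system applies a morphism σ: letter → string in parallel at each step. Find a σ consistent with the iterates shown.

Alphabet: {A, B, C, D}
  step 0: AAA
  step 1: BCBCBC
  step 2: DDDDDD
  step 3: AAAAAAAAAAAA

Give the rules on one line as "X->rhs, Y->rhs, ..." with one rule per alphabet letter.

A->BC, B->D, C->D, D->AA

  step 2 ⇒ step 3: DDDDDD ⇒ AA·AA·AA·AA·AA·AA
    D ↦ AA
  step 0 ⇒ step 1: AAA ⇒ BC·BC·BC
    A ↦ BC
  step 1 ⇒ step 2: BCBCBC ⇒ D·D·D·D·D·D
    B ↦ D
  step 1 ⇒ step 2: BCBCBC ⇒ D·D·D·D·D·D
    C ↦ D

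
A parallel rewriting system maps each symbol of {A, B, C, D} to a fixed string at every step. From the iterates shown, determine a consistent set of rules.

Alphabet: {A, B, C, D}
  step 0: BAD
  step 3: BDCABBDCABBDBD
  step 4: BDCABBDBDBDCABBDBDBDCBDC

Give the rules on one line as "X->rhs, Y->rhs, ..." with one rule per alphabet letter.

A->BD, B->BD, C->AB, D->C

  step 3 ⇒ step 4: BDCABBDCABBDBD ⇒ BD·C·AB·BD·BD·BD·C·AB·BD·BD·BD·C·BD·C
    A ↦ BD
    B ↦ BD
    C ↦ AB
    D ↦ C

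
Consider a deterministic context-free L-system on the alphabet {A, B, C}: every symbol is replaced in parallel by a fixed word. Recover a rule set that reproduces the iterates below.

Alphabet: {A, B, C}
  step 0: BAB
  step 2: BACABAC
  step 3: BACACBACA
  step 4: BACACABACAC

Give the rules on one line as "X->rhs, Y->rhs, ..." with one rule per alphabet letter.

  step 3 ⇒ step 4: BACACBACA ⇒ BA·C·A·C·A·BA·C·A·C
    A ↦ C
    B ↦ BA
    C ↦ A

A->C, B->BA, C->A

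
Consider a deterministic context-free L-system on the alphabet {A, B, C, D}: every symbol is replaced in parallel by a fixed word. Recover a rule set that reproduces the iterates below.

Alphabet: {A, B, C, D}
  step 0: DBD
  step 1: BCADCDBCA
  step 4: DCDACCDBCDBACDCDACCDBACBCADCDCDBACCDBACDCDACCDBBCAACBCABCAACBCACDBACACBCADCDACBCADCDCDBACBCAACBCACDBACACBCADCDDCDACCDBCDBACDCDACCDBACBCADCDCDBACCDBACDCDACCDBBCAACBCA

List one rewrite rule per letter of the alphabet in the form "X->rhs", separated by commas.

A->CDB, B->DCD, C->AC, D->BCA

  step 0 ⇒ step 1: DBD ⇒ BCA·DCD·BCA
    B ↦ DCD
    D ↦ BCA
    A ↦ CDB  (constrained at step 1)
    C ↦ AC  (constrained at step 1)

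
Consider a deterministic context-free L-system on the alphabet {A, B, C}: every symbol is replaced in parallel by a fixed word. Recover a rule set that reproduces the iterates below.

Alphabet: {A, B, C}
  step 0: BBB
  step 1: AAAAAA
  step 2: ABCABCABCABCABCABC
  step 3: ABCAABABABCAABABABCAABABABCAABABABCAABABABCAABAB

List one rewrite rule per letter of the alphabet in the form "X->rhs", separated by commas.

A->ABC, B->AA, C->BAB

  step 2 ⇒ step 3: ABCABCABCABCABCABC ⇒ ABC·AA·BAB·ABC·AA·BAB·ABC·AA·BAB·ABC·AA·BAB·ABC·AA·BAB·ABC·AA·BAB
    A ↦ ABC
    B ↦ AA
    C ↦ BAB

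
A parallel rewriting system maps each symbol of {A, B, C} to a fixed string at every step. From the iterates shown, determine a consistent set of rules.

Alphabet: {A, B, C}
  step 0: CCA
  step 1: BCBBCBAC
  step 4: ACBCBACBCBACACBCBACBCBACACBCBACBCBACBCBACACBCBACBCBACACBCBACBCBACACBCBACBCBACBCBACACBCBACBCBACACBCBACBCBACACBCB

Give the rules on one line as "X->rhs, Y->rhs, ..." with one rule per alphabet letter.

  step 0 ⇒ step 1: CCA ⇒ BCB·BCB·AC
    A ↦ AC
    C ↦ BCB
    B ↦ AC  (constrained at step 1)

A->AC, B->AC, C->BCB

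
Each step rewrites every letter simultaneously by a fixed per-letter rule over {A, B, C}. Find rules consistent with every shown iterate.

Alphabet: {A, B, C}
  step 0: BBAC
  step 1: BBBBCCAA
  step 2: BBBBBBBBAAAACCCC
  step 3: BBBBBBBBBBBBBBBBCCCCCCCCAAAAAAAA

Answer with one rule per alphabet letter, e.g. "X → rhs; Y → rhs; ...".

  step 2 ⇒ step 3: BBBBBBBBAAAACCCC ⇒ BB·BB·BB·BB·BB·BB·BB·BB·CC·CC·CC·CC·AA·AA·AA·AA
    A ↦ CC
    B ↦ BB
    C ↦ AA

A->CC, B->BB, C->AA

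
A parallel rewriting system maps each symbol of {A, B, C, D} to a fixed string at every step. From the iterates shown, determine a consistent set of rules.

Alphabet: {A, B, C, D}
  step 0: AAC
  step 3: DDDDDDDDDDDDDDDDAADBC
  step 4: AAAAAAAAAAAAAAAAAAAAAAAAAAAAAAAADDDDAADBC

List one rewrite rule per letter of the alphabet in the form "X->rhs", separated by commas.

  step 3 ⇒ step 4: DDDDDDDDDDDDDDDDAADBC ⇒ AA·AA·AA·AA·AA·AA·AA·AA·AA·AA·AA·AA·AA·AA·AA·AA·DD·DD·AA·D·BC
    A ↦ DD
    B ↦ D
    C ↦ BC
    D ↦ AA

A->DD, B->D, C->BC, D->AA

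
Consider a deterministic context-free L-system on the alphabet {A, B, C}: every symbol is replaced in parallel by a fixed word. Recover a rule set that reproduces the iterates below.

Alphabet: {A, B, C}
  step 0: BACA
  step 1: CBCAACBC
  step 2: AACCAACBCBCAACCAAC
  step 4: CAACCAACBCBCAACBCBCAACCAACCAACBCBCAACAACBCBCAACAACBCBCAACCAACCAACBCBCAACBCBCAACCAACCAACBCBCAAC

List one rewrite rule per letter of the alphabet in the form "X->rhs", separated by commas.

A->BC, B->C, C->AAC

  step 1 ⇒ step 2: CBCAACBC ⇒ AAC·C·AAC·BC·BC·AAC·C·AAC
    A ↦ BC
    B ↦ C
    C ↦ AAC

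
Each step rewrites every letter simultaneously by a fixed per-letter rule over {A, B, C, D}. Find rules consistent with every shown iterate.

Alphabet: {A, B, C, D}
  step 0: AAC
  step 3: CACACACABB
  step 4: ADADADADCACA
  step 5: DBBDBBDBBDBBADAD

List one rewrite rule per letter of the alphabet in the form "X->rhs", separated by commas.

A->D, B->CA, C->A, D->BB

  step 4 ⇒ step 5: ADADADADCACA ⇒ D·BB·D·BB·D·BB·D·BB·A·D·A·D
    A ↦ D
    C ↦ A
    D ↦ BB
  step 3 ⇒ step 4: CACACACABB ⇒ A·D·A·D·A·D·A·D·CA·CA
    B ↦ CA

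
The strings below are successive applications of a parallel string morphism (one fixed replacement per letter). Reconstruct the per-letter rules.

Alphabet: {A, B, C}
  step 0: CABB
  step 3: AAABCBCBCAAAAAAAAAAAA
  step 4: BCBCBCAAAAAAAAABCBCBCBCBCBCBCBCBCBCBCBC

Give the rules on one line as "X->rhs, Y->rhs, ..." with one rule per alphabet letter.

A->BC, B->AA, C->A

  step 3 ⇒ step 4: AAABCBCBCAAAAAAAAAAAA ⇒ BC·BC·BC·AA·A·AA·A·AA·A·BC·BC·BC·BC·BC·BC·BC·BC·BC·BC·BC·BC
    A ↦ BC
    B ↦ AA
    C ↦ A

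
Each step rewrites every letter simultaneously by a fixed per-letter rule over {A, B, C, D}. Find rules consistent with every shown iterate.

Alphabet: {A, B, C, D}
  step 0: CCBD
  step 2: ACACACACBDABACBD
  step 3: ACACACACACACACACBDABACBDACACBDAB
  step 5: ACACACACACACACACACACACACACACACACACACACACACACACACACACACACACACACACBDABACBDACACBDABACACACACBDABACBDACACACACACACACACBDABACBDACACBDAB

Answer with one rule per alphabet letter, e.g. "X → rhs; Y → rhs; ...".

A->AC, B->BD, C->AC, D->AB

  step 2 ⇒ step 3: ACACACACBDABACBD ⇒ AC·AC·AC·AC·AC·AC·AC·AC·BD·AB·AC·BD·AC·AC·BD·AB
    A ↦ AC
    B ↦ BD
    C ↦ AC
    D ↦ AB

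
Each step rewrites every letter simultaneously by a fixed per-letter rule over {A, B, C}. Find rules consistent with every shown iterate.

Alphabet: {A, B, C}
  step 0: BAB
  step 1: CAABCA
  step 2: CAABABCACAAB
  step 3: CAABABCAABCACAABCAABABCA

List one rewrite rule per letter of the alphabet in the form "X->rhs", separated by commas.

A->AB, B->CA, C->CA

  step 2 ⇒ step 3: CAABABCACAAB ⇒ CA·AB·AB·CA·AB·CA·CA·AB·CA·AB·AB·CA
    A ↦ AB
    B ↦ CA
    C ↦ CA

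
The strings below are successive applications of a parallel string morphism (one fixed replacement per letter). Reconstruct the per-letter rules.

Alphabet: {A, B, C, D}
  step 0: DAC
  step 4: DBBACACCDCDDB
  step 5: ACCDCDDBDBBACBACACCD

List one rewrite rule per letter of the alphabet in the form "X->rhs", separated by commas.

  step 4 ⇒ step 5: DBBACACCDCDDB ⇒ AC·CD·CD·D·B·D·B·B·AC·B·AC·AC·CD
    A ↦ D
    B ↦ CD
    C ↦ B
    D ↦ AC

A->D, B->CD, C->B, D->AC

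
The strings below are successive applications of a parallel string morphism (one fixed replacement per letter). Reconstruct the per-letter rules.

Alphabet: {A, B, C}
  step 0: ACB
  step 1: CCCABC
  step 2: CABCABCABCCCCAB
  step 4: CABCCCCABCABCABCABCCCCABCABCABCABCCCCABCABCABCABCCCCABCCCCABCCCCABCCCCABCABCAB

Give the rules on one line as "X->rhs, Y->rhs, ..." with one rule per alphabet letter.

  step 1 ⇒ step 2: CCCABC ⇒ CAB·CAB·CAB·CC·C·CAB
    A ↦ CC
    B ↦ C
    C ↦ CAB

A->CC, B->C, C->CAB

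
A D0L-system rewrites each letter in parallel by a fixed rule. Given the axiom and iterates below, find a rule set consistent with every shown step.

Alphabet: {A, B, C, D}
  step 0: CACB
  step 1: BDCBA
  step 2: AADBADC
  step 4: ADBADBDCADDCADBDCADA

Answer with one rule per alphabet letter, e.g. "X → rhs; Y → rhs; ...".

A->DC, B->A, C->B, D->AD

  step 1 ⇒ step 2: BDCBA ⇒ A·AD·B·A·DC
    A ↦ DC
    B ↦ A
    C ↦ B
    D ↦ AD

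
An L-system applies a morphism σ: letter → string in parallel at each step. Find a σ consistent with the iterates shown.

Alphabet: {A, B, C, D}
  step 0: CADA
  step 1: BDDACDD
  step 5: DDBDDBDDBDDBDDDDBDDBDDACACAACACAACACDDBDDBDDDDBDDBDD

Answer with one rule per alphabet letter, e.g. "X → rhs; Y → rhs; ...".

  step 0 ⇒ step 1: CADA ⇒ B·DD·AC·DD
    A ↦ DD
    C ↦ B
    D ↦ AC
    B ↦ A  (constrained at step 1)

A->DD, B->A, C->B, D->AC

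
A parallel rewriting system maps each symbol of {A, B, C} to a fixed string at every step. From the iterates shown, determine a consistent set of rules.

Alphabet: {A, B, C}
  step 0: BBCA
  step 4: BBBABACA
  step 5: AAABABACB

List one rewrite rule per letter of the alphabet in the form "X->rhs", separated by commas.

  step 4 ⇒ step 5: BBBABACA ⇒ A·A·A·B·A·B·AC·B
    A ↦ B
    B ↦ A
    C ↦ AC

A->B, B->A, C->AC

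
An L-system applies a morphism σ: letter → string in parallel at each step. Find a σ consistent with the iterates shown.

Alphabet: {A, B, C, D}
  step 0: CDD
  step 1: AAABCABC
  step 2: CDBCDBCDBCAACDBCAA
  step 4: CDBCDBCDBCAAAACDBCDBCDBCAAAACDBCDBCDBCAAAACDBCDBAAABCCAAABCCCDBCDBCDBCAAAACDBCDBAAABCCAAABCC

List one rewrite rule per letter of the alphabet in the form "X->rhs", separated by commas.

A->CDB, B->C, C->AA, D->ABC

  step 1 ⇒ step 2: AAABCABC ⇒ CDB·CDB·CDB·C·AA·CDB·C·AA
    A ↦ CDB
    B ↦ C
    C ↦ AA
  step 0 ⇒ step 1: CDD ⇒ AA·ABC·ABC
    D ↦ ABC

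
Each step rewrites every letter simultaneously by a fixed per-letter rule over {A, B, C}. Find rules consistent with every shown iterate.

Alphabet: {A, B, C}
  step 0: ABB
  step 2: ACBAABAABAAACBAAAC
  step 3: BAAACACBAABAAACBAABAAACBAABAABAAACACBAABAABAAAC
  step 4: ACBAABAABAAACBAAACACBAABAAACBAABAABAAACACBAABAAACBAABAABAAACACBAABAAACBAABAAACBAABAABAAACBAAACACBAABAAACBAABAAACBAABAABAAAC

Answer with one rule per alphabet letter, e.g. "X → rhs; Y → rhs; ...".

  step 3 ⇒ step 4: BAAACACBAABAAACBAABAAACBAABAABAAACACBAABAABAAAC ⇒ AC·BAA·BAA·BAA·AC·BAA·AC·AC·BAA·BAA·AC·BAA·BAA·BAA·AC·AC·BAA·BAA·AC·BAA·BAA·BAA·AC·AC·BAA·BAA·AC·BAA·BAA·AC·BAA·BAA·BAA·AC·BAA·AC·AC·BAA·BAA·AC·BAA·BAA·AC·BAA·BAA·BAA·AC
    A ↦ BAA
    B ↦ AC
    C ↦ AC

A->BAA, B->AC, C->AC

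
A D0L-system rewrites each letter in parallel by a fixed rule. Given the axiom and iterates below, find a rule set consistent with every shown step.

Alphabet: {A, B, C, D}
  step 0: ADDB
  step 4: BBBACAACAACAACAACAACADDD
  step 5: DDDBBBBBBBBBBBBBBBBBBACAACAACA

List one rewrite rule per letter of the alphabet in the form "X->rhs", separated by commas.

  step 4 ⇒ step 5: BBBACAACAACAACAACAACADDD ⇒ D·D·D·B·B·B·B·B·B·B·B·B·B·B·B·B·B·B·B·B·B·ACA·ACA·ACA
    A ↦ B
    B ↦ D
    C ↦ B
    D ↦ ACA

A->B, B->D, C->B, D->ACA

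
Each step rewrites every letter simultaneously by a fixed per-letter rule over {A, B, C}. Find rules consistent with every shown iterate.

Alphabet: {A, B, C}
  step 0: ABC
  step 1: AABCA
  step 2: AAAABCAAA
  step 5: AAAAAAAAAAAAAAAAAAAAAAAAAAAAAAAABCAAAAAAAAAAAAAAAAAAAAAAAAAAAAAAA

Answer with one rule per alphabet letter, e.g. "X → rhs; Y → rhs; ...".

  step 1 ⇒ step 2: AABCA ⇒ AA·AA·BC·A·AA
    A ↦ AA
    B ↦ BC
    C ↦ A

A->AA, B->BC, C->A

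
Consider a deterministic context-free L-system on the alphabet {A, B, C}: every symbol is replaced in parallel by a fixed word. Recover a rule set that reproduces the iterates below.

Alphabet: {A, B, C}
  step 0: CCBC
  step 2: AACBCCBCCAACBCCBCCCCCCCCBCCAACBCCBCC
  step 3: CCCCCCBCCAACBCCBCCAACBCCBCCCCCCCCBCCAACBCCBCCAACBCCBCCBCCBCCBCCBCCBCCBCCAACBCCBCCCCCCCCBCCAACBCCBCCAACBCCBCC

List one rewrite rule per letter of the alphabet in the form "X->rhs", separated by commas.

  step 2 ⇒ step 3: AACBCCBCCAACBCCBCCCCCCCCBCCAACBCCBCC ⇒ CCC·CCC·BCC·AAC·BCC·BCC·AAC·BCC·BCC·CCC·CCC·BCC·AAC·BCC·BCC·AAC·BCC·BCC·BCC·BCC·BCC·BCC·BCC·BCC·AAC·BCC·BCC·CCC·CCC·BCC·AAC·BCC·BCC·AAC·BCC·BCC
    A ↦ CCC
    B ↦ AAC
    C ↦ BCC

A->CCC, B->AAC, C->BCC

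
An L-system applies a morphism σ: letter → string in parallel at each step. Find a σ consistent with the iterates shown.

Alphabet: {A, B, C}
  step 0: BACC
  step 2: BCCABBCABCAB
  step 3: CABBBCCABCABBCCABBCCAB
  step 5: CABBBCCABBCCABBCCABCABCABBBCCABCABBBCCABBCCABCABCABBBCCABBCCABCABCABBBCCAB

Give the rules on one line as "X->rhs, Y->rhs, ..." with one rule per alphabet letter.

A->C, B->CAB, C->B

  step 2 ⇒ step 3: BCCABBCABCAB ⇒ CAB·B·B·C·CAB·CAB·B·C·CAB·B·C·CAB
    A ↦ C
    B ↦ CAB
    C ↦ B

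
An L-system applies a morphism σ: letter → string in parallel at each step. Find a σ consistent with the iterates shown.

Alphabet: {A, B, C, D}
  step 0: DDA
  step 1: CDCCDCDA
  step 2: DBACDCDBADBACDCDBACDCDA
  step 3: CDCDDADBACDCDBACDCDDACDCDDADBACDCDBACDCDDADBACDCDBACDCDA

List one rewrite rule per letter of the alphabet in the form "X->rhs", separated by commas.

A->DA, B->D, C->DBA, D->CDC

  step 2 ⇒ step 3: DBACDCDBADBACDCDBACDCDA ⇒ CDC·D·DA·DBA·CDC·DBA·CDC·D·DA·CDC·D·DA·DBA·CDC·DBA·CDC·D·DA·DBA·CDC·DBA·CDC·DA
    A ↦ DA
    B ↦ D
    C ↦ DBA
    D ↦ CDC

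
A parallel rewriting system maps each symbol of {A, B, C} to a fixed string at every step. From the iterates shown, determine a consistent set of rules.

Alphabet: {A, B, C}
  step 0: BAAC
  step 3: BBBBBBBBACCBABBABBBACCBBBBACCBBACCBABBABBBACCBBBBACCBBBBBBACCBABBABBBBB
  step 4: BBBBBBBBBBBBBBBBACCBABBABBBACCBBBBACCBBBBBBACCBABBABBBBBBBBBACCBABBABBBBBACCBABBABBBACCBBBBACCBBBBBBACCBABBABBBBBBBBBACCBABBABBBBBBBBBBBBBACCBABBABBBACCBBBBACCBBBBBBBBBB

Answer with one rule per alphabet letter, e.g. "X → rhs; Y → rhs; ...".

  step 3 ⇒ step 4: BBBBBBBBACCBABBABBBACCBBBBACCBBACCBABBABBBACCBBBBACCBBBBBBACCBABBABBBBB ⇒ BB·BB·BB·BB·BB·BB·BB·BB·ACC·BAB·BAB·BB·ACC·BB·BB·ACC·BB·BB·BB·ACC·BAB·BAB·BB·BB·BB·BB·ACC·BAB·BAB·BB·BB·ACC·BAB·BAB·BB·ACC·BB·BB·ACC·BB·BB·BB·ACC·BAB·BAB·BB·BB·BB·BB·ACC·BAB·BAB·BB·BB·BB·BB·BB·BB·ACC·BAB·BAB·BB·ACC·BB·BB·ACC·BB·BB·BB·BB·BB
    A ↦ ACC
    B ↦ BB
    C ↦ BAB

A->ACC, B->BB, C->BAB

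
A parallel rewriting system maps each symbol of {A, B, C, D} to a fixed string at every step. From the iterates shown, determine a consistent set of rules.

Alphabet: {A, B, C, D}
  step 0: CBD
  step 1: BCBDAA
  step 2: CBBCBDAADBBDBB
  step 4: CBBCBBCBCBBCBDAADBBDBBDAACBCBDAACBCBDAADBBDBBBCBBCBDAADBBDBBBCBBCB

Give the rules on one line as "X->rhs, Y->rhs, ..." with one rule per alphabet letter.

  step 1 ⇒ step 2: BCBDAA ⇒ CB·B·CB·DAA·DBB·DBB
    A ↦ DBB
    B ↦ CB
    C ↦ B
    D ↦ DAA

A->DBB, B->CB, C->B, D->DAA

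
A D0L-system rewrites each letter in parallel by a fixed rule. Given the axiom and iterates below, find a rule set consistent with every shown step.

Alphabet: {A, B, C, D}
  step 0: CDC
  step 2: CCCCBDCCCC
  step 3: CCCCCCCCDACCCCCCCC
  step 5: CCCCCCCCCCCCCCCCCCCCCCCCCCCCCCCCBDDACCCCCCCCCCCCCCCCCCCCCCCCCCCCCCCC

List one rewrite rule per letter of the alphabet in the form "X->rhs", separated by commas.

  step 2 ⇒ step 3: CCCCBDCCCC ⇒ CC·CC·CC·CC·D·A·CC·CC·CC·CC
    B ↦ D
    C ↦ CC
    D ↦ A
    A ↦ BD  (constrained at step 3)

A->BD, B->D, C->CC, D->A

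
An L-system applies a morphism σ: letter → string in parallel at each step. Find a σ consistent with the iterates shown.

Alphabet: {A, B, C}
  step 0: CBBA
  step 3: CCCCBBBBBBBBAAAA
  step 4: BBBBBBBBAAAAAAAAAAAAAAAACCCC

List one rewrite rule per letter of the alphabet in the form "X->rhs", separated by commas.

  step 3 ⇒ step 4: CCCCBBBBBBBBAAAA ⇒ BB·BB·BB·BB·AA·AA·AA·AA·AA·AA·AA·AA·C·C·C·C
    A ↦ C
    B ↦ AA
    C ↦ BB

A->C, B->AA, C->BB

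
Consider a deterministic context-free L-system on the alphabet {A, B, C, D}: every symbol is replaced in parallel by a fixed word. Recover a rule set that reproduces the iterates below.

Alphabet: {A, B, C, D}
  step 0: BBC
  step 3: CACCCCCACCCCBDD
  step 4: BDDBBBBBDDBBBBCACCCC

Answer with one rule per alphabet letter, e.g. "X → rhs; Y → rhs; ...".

  step 3 ⇒ step 4: CACCCCCACCCCBDD ⇒ B·DD·B·B·B·B·B·DD·B·B·B·B·CA·CC·CC
    A ↦ DD
    B ↦ CA
    C ↦ B
    D ↦ CC

A->DD, B->CA, C->B, D->CC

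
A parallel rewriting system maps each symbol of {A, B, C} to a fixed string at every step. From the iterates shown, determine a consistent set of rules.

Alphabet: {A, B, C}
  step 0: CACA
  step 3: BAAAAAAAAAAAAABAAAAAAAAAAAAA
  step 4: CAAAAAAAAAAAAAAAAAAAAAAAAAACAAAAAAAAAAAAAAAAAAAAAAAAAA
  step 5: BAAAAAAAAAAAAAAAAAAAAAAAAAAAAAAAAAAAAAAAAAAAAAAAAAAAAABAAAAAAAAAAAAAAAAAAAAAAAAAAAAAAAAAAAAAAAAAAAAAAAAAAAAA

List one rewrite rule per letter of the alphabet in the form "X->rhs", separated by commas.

  step 4 ⇒ step 5: CAAAAAAAAAAAAAAAAAAAAAAAAAACAAAAAAAAAAAAAAAAAAAAAAAAAA ⇒ BA·AA·AA·AA·AA·AA·AA·AA·AA·AA·AA·AA·AA·AA·AA·AA·AA·AA·AA·AA·AA·AA·AA·AA·AA·AA·AA·BA·AA·AA·AA·AA·AA·AA·AA·AA·AA·AA·AA·AA·AA·AA·AA·AA·AA·AA·AA·AA·AA·AA·AA·AA·AA·AA
    A ↦ AA
    C ↦ BA
  step 3 ⇒ step 4: BAAAAAAAAAAAAABAAAAAAAAAAAAA ⇒ C·AA·AA·AA·AA·AA·AA·AA·AA·AA·AA·AA·AA·AA·C·AA·AA·AA·AA·AA·AA·AA·AA·AA·AA·AA·AA·AA
    B ↦ C

A->AA, B->C, C->BA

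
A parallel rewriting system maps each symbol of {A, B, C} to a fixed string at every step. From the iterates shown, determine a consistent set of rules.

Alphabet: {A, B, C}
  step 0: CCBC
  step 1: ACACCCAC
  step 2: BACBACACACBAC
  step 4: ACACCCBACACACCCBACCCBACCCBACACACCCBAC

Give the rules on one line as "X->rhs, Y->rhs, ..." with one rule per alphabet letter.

  step 1 ⇒ step 2: ACACCCAC ⇒ B·AC·B·AC·AC·AC·B·AC
    A ↦ B
    C ↦ AC
  step 0 ⇒ step 1: CCBC ⇒ AC·AC·CC·AC
    B ↦ CC

A->B, B->CC, C->AC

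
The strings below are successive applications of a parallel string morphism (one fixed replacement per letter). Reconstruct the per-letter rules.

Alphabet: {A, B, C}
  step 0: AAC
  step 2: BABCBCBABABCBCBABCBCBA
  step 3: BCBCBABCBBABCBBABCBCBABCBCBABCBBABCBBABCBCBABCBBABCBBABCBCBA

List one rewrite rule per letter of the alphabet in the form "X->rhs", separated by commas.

  step 2 ⇒ step 3: BABCBCBABABCBCBABCBCBA ⇒ BCB·CBA·BCB·BA·BCB·BA·BCB·CBA·BCB·CBA·BCB·BA·BCB·BA·BCB·CBA·BCB·BA·BCB·BA·BCB·CBA
    A ↦ CBA
    B ↦ BCB
    C ↦ BA

A->CBA, B->BCB, C->BA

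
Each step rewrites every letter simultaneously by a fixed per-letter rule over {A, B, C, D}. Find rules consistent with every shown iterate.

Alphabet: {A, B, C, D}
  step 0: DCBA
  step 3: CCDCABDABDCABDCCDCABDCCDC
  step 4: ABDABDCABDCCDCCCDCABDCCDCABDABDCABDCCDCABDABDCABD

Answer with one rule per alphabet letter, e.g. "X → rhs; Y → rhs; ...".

A->C, B->CD, C->ABD, D->C

  step 3 ⇒ step 4: CCDCABDABDCABDCCDCABDCCDC ⇒ ABD·ABD·C·ABD·C·CD·C·C·CD·C·ABD·C·CD·C·ABD·ABD·C·ABD·C·CD·C·ABD·ABD·C·ABD
    A ↦ C
    B ↦ CD
    C ↦ ABD
    D ↦ C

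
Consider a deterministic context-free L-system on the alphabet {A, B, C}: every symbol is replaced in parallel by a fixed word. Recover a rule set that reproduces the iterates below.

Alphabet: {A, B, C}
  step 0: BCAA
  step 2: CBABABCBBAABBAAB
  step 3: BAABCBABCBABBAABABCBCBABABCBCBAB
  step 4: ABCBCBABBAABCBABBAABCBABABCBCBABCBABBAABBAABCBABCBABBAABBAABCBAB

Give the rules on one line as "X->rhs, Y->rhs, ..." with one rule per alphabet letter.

A->CB, B->AB, C->BA

  step 3 ⇒ step 4: BAABCBABCBABBAABABCBCBABABCBCBAB ⇒ AB·CB·CB·AB·BA·AB·CB·AB·BA·AB·CB·AB·AB·CB·CB·AB·CB·AB·BA·AB·BA·AB·CB·AB·CB·AB·BA·AB·BA·AB·CB·AB
    A ↦ CB
    B ↦ AB
    C ↦ BA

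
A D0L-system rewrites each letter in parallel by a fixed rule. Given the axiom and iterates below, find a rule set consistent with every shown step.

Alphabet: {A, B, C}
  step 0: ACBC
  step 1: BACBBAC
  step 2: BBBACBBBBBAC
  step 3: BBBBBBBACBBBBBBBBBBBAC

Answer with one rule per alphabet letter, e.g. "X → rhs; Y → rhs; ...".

  step 2 ⇒ step 3: BBBACBBBBBAC ⇒ BB·BB·BB·B·AC·BB·BB·BB·BB·BB·B·AC
    A ↦ B
    B ↦ BB
    C ↦ AC

A->B, B->BB, C->AC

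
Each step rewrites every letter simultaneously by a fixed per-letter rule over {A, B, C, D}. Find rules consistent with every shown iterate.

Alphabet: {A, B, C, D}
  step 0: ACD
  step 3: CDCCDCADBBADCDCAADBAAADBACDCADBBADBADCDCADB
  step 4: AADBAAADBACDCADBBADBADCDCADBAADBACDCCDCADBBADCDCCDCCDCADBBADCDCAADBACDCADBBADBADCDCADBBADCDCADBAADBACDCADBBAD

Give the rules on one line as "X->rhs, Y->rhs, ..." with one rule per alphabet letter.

  step 3 ⇒ step 4: CDCCDCADBBADCDCAADBAAADBACDCADBBADBADCDCADB ⇒ A·ADB·A·A·ADB·A·CDC·ADB·BAD·BAD·CDC·ADB·A·ADB·A·CDC·CDC·ADB·BAD·CDC·CDC·CDC·ADB·BAD·CDC·A·ADB·A·CDC·ADB·BAD·BAD·CDC·ADB·BAD·CDC·ADB·A·ADB·A·CDC·ADB·BAD
    A ↦ CDC
    B ↦ BAD
    C ↦ A
    D ↦ ADB

A->CDC, B->BAD, C->A, D->ADB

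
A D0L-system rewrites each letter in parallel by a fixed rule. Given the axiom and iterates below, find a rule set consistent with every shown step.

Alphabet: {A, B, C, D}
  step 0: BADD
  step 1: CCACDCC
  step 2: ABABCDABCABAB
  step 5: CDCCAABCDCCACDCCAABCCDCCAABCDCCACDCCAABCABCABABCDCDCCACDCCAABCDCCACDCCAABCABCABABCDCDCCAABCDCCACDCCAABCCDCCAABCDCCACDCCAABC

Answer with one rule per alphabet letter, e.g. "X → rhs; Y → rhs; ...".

  step 1 ⇒ step 2: CCACDCC ⇒ AB·AB·CD·AB·C·AB·AB
    A ↦ CD
    C ↦ AB
    D ↦ C
  step 0 ⇒ step 1: BADD ⇒ CCA·CD·C·C
    B ↦ CCA

A->CD, B->CCA, C->AB, D->C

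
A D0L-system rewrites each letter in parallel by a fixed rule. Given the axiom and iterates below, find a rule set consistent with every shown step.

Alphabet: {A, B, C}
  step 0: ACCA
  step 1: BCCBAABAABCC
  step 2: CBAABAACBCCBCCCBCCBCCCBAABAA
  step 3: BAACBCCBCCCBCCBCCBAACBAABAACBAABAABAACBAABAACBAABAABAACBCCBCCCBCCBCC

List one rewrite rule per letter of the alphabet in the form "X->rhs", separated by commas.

  step 2 ⇒ step 3: CBAABAACBCCBCCCBCCBCCCBAABAA ⇒ BAA·C·BCC·BCC·C·BCC·BCC·BAA·C·BAA·BAA·C·BAA·BAA·BAA·C·BAA·BAA·C·BAA·BAA·BAA·C·BCC·BCC·C·BCC·BCC
    A ↦ BCC
    B ↦ C
    C ↦ BAA

A->BCC, B->C, C->BAA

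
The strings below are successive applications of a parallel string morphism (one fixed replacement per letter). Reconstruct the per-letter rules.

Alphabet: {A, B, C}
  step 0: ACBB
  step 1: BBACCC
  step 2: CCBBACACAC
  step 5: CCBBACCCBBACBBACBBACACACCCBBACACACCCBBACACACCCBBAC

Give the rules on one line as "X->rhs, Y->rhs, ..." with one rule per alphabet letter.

A->BB, B->C, C->AC

  step 1 ⇒ step 2: BBACCC ⇒ C·C·BB·AC·AC·AC
    A ↦ BB
    B ↦ C
    C ↦ AC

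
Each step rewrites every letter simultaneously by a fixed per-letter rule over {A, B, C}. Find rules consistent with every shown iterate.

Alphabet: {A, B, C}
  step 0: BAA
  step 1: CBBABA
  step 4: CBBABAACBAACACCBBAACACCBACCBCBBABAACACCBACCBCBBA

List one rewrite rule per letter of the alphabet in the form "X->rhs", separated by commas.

A->BA, B->CB, C->AC

  step 0 ⇒ step 1: BAA ⇒ CB·BA·BA
    A ↦ BA
    B ↦ CB
    C ↦ AC  (constrained at step 1)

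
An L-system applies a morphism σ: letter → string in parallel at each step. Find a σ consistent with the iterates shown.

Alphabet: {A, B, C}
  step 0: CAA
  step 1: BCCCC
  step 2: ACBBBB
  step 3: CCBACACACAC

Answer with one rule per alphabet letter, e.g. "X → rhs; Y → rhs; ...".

A->CC, B->AC, C->B

  step 2 ⇒ step 3: ACBBBB ⇒ CC·B·AC·AC·AC·AC
    A ↦ CC
    B ↦ AC
    C ↦ B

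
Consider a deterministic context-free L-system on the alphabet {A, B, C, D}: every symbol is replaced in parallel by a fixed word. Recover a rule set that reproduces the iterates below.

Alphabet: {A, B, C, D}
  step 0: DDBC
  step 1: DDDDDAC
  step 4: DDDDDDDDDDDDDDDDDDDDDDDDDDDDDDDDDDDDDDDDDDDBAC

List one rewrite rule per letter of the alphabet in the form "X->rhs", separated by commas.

  step 0 ⇒ step 1: DDBC ⇒ DD·DD·D·AC
    B ↦ D
    C ↦ AC
    D ↦ DD
    A ↦ B  (constrained at step 1)

A->B, B->D, C->AC, D->DD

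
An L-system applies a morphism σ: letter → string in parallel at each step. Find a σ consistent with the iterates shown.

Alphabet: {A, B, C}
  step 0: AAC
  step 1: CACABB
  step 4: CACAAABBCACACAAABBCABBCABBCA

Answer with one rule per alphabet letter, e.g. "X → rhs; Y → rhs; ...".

A->CA, B->A, C->BB

  step 0 ⇒ step 1: AAC ⇒ CA·CA·BB
    A ↦ CA
    C ↦ BB
    B ↦ A  (constrained at step 1)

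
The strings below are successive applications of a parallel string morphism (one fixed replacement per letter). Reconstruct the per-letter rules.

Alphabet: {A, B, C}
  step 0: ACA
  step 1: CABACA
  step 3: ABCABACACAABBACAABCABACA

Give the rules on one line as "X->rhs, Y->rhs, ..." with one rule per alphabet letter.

  step 0 ⇒ step 1: ACA ⇒ CA·BA·CA
    A ↦ CA
    C ↦ BA
    B ↦ AB  (constrained at step 1)

A->CA, B->AB, C->BA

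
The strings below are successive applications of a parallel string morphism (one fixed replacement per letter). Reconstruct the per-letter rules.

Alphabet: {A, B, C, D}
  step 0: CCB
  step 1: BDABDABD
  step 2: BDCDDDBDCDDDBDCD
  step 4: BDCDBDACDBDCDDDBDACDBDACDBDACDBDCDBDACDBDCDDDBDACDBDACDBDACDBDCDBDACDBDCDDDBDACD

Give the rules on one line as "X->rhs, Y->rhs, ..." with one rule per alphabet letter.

  step 1 ⇒ step 2: BDABDABD ⇒ BD·CD·DD·BD·CD·DD·BD·CD
    A ↦ DD
    B ↦ BD
    D ↦ CD
  step 0 ⇒ step 1: CCB ⇒ BDA·BDA·BD
    C ↦ BDA

A->DD, B->BD, C->BDA, D->CD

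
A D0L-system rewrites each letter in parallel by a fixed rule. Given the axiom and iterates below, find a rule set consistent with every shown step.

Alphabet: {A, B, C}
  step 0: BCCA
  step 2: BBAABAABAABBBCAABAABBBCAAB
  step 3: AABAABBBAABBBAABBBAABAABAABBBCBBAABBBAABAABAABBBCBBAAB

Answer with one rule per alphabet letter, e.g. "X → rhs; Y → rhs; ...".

A->B, B->AAB, C->BBC

  step 2 ⇒ step 3: BBAABAABAABBBCAABAABBBCAAB ⇒ AAB·AAB·B·B·AAB·B·B·AAB·B·B·AAB·AAB·AAB·BBC·B·B·AAB·B·B·AAB·AAB·AAB·BBC·B·B·AAB
    A ↦ B
    B ↦ AAB
    C ↦ BBC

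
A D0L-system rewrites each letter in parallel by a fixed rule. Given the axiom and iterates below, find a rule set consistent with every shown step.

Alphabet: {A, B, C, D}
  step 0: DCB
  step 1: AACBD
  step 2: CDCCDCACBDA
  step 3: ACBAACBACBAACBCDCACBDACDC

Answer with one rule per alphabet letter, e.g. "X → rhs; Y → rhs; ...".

A->CDC, B->D, C->ACB, D->A

  step 2 ⇒ step 3: CDCCDCACBDA ⇒ ACB·A·ACB·ACB·A·ACB·CDC·ACB·D·A·CDC
    A ↦ CDC
    B ↦ D
    C ↦ ACB
    D ↦ A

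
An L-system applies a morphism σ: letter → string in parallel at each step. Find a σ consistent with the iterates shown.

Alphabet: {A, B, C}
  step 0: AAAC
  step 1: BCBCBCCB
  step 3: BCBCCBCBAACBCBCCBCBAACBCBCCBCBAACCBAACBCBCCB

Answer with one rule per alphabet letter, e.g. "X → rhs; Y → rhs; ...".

A->BC, B->AAC, C->CB

  step 0 ⇒ step 1: AAAC ⇒ BC·BC·BC·CB
    A ↦ BC
    C ↦ CB
    B ↦ AAC  (constrained at step 1)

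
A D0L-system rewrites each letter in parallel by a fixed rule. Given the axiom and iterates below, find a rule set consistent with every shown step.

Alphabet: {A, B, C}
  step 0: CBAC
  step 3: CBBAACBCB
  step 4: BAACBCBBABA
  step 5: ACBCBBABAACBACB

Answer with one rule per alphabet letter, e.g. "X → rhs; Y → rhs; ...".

A->CB, B->A, C->B

  step 4 ⇒ step 5: BAACBCBBABA ⇒ A·CB·CB·B·A·B·A·A·CB·A·CB
    A ↦ CB
    B ↦ A
    C ↦ B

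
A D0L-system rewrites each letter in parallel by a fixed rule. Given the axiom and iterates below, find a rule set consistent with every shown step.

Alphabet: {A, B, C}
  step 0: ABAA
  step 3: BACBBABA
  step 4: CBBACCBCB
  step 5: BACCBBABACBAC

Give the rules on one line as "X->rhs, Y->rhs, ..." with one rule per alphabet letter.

  step 4 ⇒ step 5: CBBACCBCB ⇒ BA·C·C·B·BA·BA·C·BA·C
    A ↦ B
    B ↦ C
    C ↦ BA

A->B, B->C, C->BA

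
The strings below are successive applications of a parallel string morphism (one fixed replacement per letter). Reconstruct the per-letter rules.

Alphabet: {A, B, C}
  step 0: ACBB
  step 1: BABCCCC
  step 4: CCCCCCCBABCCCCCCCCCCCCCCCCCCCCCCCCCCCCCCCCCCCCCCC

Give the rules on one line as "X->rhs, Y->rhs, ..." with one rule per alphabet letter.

  step 0 ⇒ step 1: ACBB ⇒ BAB·CC·C·C
    A ↦ BAB
    B ↦ C
    C ↦ CC

A->BAB, B->C, C->CC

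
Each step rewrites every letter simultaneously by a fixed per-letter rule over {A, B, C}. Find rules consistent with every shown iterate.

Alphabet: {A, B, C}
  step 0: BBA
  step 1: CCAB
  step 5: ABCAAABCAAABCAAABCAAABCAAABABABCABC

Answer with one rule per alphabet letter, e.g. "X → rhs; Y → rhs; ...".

A->AB, B->C, C->AA

  step 0 ⇒ step 1: BBA ⇒ C·C·AB
    A ↦ AB
    B ↦ C
    C ↦ AA  (constrained at step 1)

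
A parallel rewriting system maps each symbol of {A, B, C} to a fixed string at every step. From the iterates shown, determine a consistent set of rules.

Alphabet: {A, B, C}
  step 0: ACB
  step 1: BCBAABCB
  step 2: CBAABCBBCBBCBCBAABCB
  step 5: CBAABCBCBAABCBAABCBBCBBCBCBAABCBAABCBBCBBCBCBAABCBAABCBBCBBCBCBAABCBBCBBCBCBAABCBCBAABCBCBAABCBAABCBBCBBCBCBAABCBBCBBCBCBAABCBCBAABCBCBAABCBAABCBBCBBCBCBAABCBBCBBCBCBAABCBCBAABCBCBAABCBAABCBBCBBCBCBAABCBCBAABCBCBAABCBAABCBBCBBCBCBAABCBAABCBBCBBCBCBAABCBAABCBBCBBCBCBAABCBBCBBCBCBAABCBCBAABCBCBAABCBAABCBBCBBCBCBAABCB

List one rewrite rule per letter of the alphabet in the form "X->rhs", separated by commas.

A->BCB, B->CB, C->AAB

  step 1 ⇒ step 2: BCBAABCB ⇒ CB·AAB·CB·BCB·BCB·CB·AAB·CB
    A ↦ BCB
    B ↦ CB
    C ↦ AAB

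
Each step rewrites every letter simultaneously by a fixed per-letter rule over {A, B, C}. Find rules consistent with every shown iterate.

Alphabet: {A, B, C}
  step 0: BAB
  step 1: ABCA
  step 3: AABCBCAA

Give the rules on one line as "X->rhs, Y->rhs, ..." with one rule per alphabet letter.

  step 0 ⇒ step 1: BAB ⇒ A·BC·A
    A ↦ BC
    B ↦ A
    C ↦ A  (constrained at step 1)

A->BC, B->A, C->A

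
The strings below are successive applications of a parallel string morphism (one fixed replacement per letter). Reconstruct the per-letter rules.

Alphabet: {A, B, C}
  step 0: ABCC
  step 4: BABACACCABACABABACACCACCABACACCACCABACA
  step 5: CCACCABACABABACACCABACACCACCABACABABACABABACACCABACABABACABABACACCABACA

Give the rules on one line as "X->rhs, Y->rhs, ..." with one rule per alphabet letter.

A->CA, B->C, C->BA

  step 4 ⇒ step 5: BABACACCABACABABACACCACCABACACCACCABACA ⇒ C·CA·C·CA·BA·CA·BA·BA·CA·C·CA·BA·CA·C·CA·C·CA·BA·CA·BA·BA·CA·BA·BA·CA·C·CA·BA·CA·BA·BA·CA·BA·BA·CA·C·CA·BA·CA
    A ↦ CA
    B ↦ C
    C ↦ BA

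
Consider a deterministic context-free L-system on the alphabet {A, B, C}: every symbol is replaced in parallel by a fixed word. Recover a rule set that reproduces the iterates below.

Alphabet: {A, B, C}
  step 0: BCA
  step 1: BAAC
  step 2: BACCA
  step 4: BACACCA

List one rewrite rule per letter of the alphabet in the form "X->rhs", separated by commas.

  step 1 ⇒ step 2: BAAC ⇒ BA·C·C·A
    A ↦ C
    B ↦ BA
    C ↦ A

A->C, B->BA, C->A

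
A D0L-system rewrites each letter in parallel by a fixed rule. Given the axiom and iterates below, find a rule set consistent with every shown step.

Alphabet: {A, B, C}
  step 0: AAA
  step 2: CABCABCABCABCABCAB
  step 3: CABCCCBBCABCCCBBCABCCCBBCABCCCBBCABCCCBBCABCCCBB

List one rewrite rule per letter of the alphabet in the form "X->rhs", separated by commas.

A->CC, B->CBB, C->CAB

  step 2 ⇒ step 3: CABCABCABCABCABCAB ⇒ CAB·CC·CBB·CAB·CC·CBB·CAB·CC·CBB·CAB·CC·CBB·CAB·CC·CBB·CAB·CC·CBB
    A ↦ CC
    B ↦ CBB
    C ↦ CAB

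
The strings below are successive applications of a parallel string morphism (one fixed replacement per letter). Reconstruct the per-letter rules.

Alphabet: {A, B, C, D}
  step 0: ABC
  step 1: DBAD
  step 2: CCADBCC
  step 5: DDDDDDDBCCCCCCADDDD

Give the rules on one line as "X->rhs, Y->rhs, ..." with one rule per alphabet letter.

  step 1 ⇒ step 2: DBAD ⇒ CC·A·DB·CC
    A ↦ DB
    B ↦ A
    D ↦ CC
  step 0 ⇒ step 1: ABC ⇒ DB·A·D
    C ↦ D

A->DB, B->A, C->D, D->CC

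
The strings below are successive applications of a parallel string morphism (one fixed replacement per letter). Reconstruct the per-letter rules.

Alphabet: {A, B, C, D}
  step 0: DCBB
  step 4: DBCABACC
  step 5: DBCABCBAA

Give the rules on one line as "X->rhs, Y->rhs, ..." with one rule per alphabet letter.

A->B, B->C, C->A, D->DB

  step 4 ⇒ step 5: DBCABACC ⇒ DB·C·A·B·C·B·A·A
    A ↦ B
    B ↦ C
    C ↦ A
    D ↦ DB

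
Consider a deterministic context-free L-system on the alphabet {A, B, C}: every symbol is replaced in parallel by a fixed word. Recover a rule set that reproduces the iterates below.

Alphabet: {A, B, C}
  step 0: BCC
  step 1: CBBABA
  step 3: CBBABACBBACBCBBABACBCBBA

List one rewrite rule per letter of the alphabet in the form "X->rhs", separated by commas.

  step 0 ⇒ step 1: BCC ⇒ CB·BA·BA
    B ↦ CB
    C ↦ BA
    A ↦ BA  (constrained at step 1)

A->BA, B->CB, C->BA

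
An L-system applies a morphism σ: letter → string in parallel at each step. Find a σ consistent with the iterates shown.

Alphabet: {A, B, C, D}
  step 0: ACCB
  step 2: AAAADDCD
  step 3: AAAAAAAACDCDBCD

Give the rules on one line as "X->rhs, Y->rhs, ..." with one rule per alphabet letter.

A->AA, B->D, C->B, D->CD

  step 2 ⇒ step 3: AAAADDCD ⇒ AA·AA·AA·AA·CD·CD·B·CD
    A ↦ AA
    C ↦ B
    D ↦ CD
    B ↦ D  (constrained at step 0)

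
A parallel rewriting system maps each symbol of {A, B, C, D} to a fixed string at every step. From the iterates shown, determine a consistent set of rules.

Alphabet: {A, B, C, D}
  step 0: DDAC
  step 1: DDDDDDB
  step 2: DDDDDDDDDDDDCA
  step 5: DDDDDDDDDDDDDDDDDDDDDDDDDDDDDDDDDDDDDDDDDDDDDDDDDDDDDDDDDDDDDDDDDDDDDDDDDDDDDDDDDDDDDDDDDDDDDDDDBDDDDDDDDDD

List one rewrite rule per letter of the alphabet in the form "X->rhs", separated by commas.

A->DD, B->CA, C->B, D->DD

  step 1 ⇒ step 2: DDDDDDB ⇒ DD·DD·DD·DD·DD·DD·CA
    B ↦ CA
    D ↦ DD
  step 0 ⇒ step 1: DDAC ⇒ DD·DD·DD·B
    A ↦ DD
  step 0 ⇒ step 1: DDAC ⇒ DD·DD·DD·B
    C ↦ B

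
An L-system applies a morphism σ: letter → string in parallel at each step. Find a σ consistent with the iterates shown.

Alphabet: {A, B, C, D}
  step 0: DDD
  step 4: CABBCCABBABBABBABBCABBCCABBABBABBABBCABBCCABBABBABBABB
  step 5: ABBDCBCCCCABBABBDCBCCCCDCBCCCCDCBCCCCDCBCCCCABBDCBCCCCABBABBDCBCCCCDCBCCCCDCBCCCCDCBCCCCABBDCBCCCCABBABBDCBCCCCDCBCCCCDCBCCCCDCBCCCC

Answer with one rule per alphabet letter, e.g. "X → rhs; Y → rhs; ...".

A->DCB, B->CC, C->ABB, D->C

  step 4 ⇒ step 5: CABBCCABBABBABBABBCABBCCABBABBABBABBCABBCCABBABBABBABB ⇒ ABB·DCB·CC·CC·ABB·ABB·DCB·CC·CC·DCB·CC·CC·DCB·CC·CC·DCB·CC·CC·ABB·DCB·CC·CC·ABB·ABB·DCB·CC·CC·DCB·CC·CC·DCB·CC·CC·DCB·CC·CC·ABB·DCB·CC·CC·ABB·ABB·DCB·CC·CC·DCB·CC·CC·DCB·CC·CC·DCB·CC·CC
    A ↦ DCB
    B ↦ CC
    C ↦ ABB
    D ↦ C  (constrained at step 0)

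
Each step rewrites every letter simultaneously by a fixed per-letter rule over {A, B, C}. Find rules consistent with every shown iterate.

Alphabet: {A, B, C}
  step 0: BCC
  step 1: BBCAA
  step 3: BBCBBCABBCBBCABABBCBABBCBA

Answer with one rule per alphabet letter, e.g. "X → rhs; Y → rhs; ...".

  step 0 ⇒ step 1: BCC ⇒ BBC·A·A
    B ↦ BBC
    C ↦ A
    A ↦ BA  (constrained at step 1)

A->BA, B->BBC, C->A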